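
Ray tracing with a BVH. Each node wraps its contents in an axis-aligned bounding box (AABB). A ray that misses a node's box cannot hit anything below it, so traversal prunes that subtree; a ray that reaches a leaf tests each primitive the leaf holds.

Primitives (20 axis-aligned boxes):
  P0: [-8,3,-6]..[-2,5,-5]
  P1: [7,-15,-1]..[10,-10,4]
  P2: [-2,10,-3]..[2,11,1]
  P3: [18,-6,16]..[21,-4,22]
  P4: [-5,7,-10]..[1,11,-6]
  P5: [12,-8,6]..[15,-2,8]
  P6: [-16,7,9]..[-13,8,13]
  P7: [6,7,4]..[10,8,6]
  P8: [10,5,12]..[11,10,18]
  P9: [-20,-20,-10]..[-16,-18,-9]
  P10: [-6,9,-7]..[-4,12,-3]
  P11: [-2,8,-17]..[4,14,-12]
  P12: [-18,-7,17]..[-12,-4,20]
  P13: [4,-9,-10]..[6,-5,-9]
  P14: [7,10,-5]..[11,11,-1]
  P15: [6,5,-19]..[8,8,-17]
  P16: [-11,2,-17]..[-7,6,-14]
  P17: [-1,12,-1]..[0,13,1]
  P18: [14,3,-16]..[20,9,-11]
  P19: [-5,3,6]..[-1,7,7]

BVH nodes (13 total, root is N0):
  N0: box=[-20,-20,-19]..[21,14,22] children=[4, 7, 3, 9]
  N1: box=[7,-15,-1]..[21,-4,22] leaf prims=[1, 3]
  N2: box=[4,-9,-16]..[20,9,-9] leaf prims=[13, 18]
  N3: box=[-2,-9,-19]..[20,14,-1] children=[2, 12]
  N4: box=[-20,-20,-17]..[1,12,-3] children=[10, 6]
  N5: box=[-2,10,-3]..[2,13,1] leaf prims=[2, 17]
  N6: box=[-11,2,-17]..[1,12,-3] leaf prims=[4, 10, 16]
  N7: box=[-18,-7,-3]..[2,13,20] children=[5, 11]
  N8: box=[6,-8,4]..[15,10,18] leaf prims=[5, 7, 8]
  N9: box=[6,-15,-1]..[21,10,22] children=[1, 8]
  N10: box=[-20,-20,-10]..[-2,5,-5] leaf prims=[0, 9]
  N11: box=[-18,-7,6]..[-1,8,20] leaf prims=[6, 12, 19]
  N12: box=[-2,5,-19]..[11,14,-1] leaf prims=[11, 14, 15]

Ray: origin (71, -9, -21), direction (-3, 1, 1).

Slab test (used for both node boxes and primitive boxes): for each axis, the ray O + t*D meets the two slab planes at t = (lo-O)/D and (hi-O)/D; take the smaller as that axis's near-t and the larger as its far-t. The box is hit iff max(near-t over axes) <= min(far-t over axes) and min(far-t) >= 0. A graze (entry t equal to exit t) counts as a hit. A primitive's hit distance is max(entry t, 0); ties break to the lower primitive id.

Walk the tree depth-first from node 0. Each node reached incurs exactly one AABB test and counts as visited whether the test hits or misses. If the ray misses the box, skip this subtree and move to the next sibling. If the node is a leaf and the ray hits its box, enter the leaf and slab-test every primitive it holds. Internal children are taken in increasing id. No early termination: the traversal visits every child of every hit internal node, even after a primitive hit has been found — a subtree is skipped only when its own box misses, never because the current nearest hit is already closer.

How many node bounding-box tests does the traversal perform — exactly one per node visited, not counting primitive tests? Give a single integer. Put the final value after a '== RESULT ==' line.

Trace the traversal:
N0 x:[50/3,91/3] y:[-11,23] z:[2,43] -> hit [50/3,23], descend [3, 4, 7, 9]
  N3 x:[17,73/3] y:[0,23] z:[2,20] -> hit [17,20], descend [2, 12]
    N2 x:[17,67/3] y:[0,18] z:[5,12] -> miss, prune
    N12 x:[20,73/3] y:[14,23] z:[2,20] -> hit [20,20] leaf, test {P11(miss), P14@t=20, P15(miss)}
  N4 x:[70/3,91/3] y:[-11,21] z:[4,18] -> miss, prune
  N7 x:[23,89/3] y:[2,22] z:[18,41] -> miss, prune
  N9 x:[50/3,65/3] y:[-6,19] z:[20,43] -> miss, prune

Summary -> nodes [0, 3, 2, 12, 4, 7, 9]; box-tests=7; leaf-entries=1; first=P14

== RESULT ==
7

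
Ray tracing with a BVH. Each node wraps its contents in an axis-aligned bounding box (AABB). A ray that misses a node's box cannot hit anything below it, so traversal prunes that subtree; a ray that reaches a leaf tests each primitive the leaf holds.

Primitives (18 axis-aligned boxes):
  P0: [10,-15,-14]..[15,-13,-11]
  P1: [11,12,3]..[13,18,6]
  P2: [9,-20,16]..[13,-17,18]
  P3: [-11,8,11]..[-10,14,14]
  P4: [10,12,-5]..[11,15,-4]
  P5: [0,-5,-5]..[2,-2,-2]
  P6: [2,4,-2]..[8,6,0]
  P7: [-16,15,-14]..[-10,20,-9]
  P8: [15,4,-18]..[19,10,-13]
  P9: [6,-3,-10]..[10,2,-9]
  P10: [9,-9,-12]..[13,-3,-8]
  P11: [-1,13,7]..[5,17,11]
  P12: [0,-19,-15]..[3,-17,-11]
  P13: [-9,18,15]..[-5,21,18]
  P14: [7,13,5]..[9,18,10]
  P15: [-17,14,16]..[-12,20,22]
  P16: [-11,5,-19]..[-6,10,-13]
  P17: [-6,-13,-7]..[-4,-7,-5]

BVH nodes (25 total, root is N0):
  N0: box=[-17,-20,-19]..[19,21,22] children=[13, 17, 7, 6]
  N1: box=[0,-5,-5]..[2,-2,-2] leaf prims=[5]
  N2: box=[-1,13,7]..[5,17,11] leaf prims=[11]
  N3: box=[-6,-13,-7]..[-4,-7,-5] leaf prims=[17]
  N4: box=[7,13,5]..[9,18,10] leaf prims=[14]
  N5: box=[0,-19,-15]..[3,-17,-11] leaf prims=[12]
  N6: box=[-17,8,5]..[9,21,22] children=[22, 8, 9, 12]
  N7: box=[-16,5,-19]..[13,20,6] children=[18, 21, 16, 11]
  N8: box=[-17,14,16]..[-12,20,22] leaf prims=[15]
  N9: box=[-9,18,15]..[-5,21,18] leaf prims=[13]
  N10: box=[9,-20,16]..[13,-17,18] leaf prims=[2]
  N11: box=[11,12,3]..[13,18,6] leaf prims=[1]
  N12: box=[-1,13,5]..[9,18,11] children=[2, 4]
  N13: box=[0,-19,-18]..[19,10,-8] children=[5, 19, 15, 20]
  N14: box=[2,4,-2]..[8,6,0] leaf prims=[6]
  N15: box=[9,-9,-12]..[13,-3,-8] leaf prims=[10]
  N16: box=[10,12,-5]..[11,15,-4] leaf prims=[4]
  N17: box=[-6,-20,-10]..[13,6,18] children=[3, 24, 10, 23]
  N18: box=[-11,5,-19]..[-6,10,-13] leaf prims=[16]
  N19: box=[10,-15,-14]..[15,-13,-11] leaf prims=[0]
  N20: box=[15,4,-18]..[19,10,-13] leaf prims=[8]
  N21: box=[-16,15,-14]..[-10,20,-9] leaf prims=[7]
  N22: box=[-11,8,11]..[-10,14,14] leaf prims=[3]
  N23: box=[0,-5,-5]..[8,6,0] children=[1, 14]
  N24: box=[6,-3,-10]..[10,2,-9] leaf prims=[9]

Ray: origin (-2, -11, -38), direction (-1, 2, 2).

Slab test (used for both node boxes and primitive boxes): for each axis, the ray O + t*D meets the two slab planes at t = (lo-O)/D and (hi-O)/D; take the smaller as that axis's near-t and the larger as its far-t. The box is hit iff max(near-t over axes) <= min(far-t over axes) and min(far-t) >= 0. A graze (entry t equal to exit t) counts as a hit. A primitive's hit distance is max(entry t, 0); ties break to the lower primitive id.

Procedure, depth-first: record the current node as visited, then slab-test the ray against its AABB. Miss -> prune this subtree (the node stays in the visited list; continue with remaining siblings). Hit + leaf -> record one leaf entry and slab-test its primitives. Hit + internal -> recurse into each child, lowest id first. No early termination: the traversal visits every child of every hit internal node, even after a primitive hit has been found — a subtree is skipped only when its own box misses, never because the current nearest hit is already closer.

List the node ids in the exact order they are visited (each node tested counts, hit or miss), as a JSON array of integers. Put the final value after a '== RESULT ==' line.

Walk:
N0 x:[-21,15] y:[-9/2,16] z:[19/2,30] -> hit [19/2,15], descend [6, 7, 13, 17]
  N6 x:[-11,15] y:[19/2,16] z:[43/2,30] -> miss, prune
  N7 x:[-15,14] y:[8,31/2] z:[19/2,22] -> hit [19/2,14], descend [11, 16, 18, 21]
    N11 x:[-15,-13] y:[23/2,29/2] z:[41/2,22] -> miss, prune
    N16 x:[-13,-12] y:[23/2,13] z:[33/2,17] -> miss, prune
    N18 x:[4,9] y:[8,21/2] z:[19/2,25/2] -> miss, prune
    N21 x:[8,14] y:[13,31/2] z:[12,29/2] -> hit [13,14] leaf, test {P7@t=13}
  N13 x:[-21,-2] y:[-4,21/2] z:[10,15] -> miss, prune
  N17 x:[-15,4] y:[-9/2,17/2] z:[14,28] -> miss, prune

Visited [0, 6, 7, 11, 16, 18, 21, 13, 17]. Tests: 9 box, 1 leaf. Nearest: P7.

== RESULT ==
[0, 6, 7, 11, 16, 18, 21, 13, 17]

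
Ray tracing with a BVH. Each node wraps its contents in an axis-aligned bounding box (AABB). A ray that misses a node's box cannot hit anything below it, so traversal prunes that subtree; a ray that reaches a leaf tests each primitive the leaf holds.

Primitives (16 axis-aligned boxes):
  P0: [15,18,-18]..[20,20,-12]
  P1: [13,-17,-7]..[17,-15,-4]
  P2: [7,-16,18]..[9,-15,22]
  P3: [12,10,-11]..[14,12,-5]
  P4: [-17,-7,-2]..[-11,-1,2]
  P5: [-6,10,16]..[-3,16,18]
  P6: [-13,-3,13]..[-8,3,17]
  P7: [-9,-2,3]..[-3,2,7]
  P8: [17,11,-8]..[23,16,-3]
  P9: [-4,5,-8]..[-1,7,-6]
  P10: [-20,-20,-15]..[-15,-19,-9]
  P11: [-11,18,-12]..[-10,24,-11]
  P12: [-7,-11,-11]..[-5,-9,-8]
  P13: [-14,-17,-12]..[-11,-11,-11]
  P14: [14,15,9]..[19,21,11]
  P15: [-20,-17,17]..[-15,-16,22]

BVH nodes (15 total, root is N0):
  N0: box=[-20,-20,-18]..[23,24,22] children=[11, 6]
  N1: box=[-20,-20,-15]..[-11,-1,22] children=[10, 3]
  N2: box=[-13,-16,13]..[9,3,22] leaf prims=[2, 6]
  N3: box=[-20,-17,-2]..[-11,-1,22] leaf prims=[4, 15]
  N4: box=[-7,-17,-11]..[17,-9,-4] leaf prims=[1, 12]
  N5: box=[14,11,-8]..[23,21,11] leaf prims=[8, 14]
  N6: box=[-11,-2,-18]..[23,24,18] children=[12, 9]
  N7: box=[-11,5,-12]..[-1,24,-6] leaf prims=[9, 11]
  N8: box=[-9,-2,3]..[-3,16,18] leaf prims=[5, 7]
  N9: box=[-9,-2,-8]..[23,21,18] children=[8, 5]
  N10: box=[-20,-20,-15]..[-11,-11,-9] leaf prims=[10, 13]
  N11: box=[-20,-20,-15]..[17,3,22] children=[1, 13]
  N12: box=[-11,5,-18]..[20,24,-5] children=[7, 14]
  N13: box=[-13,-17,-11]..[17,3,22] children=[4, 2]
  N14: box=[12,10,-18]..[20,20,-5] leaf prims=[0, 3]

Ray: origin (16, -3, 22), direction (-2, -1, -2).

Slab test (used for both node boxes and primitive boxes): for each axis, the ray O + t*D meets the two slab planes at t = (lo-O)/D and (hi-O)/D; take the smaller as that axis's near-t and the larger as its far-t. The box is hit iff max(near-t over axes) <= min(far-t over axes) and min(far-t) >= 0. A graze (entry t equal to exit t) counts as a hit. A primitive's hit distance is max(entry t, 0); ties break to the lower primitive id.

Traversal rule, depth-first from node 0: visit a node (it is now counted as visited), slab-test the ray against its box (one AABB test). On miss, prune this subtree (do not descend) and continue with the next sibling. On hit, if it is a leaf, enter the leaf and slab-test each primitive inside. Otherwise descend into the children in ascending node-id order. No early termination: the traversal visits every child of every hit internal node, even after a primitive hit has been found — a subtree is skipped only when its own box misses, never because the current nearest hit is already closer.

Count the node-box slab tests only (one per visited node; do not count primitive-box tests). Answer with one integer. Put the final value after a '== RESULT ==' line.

Walk:
N0 x:[-7/2,18] y:[-27,17] z:[0,20] -> hit [0,17], descend [6, 11]
  N6 x:[-7/2,27/2] y:[-27,-1] z:[2,20] -> miss, prune
  N11 x:[-1/2,18] y:[-6,17] z:[0,37/2] -> hit [0,17], descend [1, 13]
    N1 x:[27/2,18] y:[-2,17] z:[0,37/2] -> hit [27/2,17], descend [3, 10]
      N3 x:[27/2,18] y:[-2,14] z:[0,12] -> miss, prune
      N10 x:[27/2,18] y:[8,17] z:[31/2,37/2] -> hit [31/2,17] leaf, test {P10@t=16, P13(miss)}
    N13 x:[-1/2,29/2] y:[-6,14] z:[0,33/2] -> hit [0,14], descend [2, 4]
      N2 x:[7/2,29/2] y:[-6,13] z:[0,9/2] -> hit [7/2,9/2] leaf, test {P2(miss), P6(miss)}
      N4 x:[-1/2,23/2] y:[6,14] z:[13,33/2] -> miss, prune

order=[0, 6, 11, 1, 3, 10, 13, 2, 4]  |boxes|=9  |leaves|=2  hit=P10

== RESULT ==
9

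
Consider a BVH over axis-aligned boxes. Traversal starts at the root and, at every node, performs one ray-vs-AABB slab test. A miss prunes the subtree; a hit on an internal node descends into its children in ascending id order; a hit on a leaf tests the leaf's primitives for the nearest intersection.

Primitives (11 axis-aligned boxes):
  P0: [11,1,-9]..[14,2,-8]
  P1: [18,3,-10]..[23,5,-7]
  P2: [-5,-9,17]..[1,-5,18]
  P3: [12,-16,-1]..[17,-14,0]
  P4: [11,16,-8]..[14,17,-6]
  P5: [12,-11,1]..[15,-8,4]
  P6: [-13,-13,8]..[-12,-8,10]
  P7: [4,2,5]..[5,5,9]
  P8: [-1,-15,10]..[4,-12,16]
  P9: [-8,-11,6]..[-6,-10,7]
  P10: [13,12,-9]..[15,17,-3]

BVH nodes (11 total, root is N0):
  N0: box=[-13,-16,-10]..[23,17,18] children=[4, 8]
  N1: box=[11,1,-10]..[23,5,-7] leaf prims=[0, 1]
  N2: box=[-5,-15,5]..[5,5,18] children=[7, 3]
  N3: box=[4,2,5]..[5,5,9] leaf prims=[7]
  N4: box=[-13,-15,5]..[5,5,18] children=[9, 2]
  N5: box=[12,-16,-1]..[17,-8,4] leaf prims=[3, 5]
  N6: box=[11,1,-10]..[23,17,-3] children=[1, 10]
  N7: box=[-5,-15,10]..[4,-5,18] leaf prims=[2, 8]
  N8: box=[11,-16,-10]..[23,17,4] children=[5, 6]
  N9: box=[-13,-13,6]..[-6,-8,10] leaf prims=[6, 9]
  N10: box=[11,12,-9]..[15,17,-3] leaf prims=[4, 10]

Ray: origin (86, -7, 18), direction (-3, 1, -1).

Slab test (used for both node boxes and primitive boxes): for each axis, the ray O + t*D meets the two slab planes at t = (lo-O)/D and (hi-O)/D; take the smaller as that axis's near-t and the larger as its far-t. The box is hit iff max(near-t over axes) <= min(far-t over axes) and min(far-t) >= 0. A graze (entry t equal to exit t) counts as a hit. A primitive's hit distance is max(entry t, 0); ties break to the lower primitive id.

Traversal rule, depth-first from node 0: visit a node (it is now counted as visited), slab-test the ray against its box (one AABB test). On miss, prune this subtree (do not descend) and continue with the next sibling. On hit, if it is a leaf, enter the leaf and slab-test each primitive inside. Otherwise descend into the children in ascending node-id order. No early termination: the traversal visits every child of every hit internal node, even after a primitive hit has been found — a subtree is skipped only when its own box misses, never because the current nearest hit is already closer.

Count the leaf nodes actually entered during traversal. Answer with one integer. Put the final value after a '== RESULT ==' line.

Traverse from the root:
N0 x:[21,33] y:[-9,24] z:[0,28] -> hit [21,24], descend [4, 8]
  N4 x:[27,33] y:[-8,12] z:[0,13] -> miss, prune
  N8 x:[21,25] y:[-9,24] z:[14,28] -> hit [21,24], descend [5, 6]
    N5 x:[23,74/3] y:[-9,-1] z:[14,19] -> miss, prune
    N6 x:[21,25] y:[8,24] z:[21,28] -> hit [21,24], descend [1, 10]
      N1 x:[21,25] y:[8,12] z:[25,28] -> miss, prune
      N10 x:[71/3,25] y:[19,24] z:[21,27] -> hit [71/3,24] leaf, test {P4@t=24, P10@t=71/3}

Summary -> nodes [0, 4, 8, 5, 6, 1, 10]; box-tests=7; leaf-entries=1; first=P10

== RESULT ==
1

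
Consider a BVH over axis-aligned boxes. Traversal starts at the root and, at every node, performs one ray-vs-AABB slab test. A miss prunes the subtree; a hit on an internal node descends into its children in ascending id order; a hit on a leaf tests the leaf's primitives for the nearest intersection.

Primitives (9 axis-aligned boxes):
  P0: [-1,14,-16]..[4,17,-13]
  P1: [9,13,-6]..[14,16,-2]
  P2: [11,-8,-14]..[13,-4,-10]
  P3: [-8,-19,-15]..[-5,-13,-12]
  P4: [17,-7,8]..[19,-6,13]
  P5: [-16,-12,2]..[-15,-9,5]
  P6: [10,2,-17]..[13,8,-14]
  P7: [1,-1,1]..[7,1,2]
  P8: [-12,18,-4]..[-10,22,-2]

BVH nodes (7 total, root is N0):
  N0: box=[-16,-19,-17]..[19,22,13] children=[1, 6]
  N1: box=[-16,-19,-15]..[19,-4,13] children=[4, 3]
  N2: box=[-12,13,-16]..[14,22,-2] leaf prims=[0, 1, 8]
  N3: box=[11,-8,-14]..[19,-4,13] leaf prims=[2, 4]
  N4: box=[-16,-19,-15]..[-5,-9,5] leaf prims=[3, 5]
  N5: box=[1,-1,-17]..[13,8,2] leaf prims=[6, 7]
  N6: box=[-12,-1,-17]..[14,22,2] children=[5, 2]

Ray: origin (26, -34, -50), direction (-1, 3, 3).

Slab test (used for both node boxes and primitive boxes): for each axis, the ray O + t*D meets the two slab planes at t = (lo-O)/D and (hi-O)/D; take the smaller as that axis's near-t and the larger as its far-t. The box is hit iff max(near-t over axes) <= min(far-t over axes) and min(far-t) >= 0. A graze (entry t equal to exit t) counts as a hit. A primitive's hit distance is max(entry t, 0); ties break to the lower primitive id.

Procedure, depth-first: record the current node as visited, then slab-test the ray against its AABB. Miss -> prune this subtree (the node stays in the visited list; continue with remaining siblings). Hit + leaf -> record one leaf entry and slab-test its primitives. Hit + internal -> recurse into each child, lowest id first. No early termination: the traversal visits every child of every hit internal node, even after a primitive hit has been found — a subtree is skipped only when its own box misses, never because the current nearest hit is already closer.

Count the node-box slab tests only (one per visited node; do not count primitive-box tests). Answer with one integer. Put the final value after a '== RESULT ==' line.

Trace the traversal:
N0 x:[7,42] y:[5,56/3] z:[11,21] -> hit [11,56/3], descend [1, 6]
  N1 x:[7,42] y:[5,10] z:[35/3,21] -> miss, prune
  N6 x:[12,38] y:[11,56/3] z:[11,52/3] -> hit [12,52/3], descend [2, 5]
    N2 x:[12,38] y:[47/3,56/3] z:[34/3,16] -> hit [47/3,16] leaf, test {P0(miss), P1@t=47/3, P8(miss)}
    N5 x:[13,25] y:[11,14] z:[11,52/3] -> hit [13,14] leaf, test {P6(miss), P7(miss)}

5 AABB tests over nodes [0, 1, 6, 2, 5]; 2 leaves entered; closest P1.

== RESULT ==
5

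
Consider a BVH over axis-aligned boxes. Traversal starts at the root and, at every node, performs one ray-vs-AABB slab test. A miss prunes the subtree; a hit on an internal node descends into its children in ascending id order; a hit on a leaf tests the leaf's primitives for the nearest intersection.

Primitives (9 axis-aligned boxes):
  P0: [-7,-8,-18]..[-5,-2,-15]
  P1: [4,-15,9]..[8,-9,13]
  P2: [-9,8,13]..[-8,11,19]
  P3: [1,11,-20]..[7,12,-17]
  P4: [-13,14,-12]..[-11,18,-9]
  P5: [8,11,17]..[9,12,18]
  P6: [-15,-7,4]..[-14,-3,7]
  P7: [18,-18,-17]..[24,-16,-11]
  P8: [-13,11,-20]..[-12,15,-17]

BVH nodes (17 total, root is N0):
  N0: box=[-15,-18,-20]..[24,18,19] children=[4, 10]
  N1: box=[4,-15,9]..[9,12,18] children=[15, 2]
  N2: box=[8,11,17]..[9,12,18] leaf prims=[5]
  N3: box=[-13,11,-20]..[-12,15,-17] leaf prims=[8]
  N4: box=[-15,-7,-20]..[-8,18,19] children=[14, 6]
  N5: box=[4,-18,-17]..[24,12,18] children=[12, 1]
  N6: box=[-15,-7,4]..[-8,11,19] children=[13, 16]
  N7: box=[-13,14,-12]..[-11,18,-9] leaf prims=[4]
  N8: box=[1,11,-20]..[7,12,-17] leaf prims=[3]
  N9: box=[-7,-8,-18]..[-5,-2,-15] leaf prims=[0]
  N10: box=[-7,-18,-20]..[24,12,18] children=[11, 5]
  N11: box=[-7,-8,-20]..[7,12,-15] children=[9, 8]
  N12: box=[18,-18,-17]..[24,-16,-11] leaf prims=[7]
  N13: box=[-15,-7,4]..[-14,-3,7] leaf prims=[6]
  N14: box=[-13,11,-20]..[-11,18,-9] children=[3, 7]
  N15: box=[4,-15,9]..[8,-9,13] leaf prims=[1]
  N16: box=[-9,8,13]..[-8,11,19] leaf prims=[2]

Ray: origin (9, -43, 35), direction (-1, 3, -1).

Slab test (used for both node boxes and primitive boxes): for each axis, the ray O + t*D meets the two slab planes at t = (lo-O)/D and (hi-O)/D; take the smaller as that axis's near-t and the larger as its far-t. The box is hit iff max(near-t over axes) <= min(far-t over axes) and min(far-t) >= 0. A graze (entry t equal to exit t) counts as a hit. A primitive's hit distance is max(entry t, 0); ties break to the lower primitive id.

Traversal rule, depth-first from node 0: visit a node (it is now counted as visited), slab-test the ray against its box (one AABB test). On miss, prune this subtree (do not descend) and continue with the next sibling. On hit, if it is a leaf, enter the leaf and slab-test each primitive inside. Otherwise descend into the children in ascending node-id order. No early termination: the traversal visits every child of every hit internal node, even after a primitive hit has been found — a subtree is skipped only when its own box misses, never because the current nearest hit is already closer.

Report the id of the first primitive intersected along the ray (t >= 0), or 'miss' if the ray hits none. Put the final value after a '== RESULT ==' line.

Traverse from the root:
N0 x:[-15,24] y:[25/3,61/3] z:[16,55] -> hit [16,61/3], descend [4, 10]
  N4 x:[17,24] y:[12,61/3] z:[16,55] -> hit [17,61/3], descend [6, 14]
    N6 x:[17,24] y:[12,18] z:[16,31] -> hit [17,18], descend [13, 16]
      N13 x:[23,24] y:[12,40/3] z:[28,31] -> miss, prune
      N16 x:[17,18] y:[17,18] z:[16,22] -> hit [17,18] leaf, test {P2@t=17}
    N14 x:[20,22] y:[18,61/3] z:[44,55] -> miss, prune
  N10 x:[-15,16] y:[25/3,55/3] z:[17,55] -> miss, prune

7 AABB tests over nodes [0, 4, 6, 13, 16, 14, 10]; 1 leaf entered; closest P2.

== RESULT ==
2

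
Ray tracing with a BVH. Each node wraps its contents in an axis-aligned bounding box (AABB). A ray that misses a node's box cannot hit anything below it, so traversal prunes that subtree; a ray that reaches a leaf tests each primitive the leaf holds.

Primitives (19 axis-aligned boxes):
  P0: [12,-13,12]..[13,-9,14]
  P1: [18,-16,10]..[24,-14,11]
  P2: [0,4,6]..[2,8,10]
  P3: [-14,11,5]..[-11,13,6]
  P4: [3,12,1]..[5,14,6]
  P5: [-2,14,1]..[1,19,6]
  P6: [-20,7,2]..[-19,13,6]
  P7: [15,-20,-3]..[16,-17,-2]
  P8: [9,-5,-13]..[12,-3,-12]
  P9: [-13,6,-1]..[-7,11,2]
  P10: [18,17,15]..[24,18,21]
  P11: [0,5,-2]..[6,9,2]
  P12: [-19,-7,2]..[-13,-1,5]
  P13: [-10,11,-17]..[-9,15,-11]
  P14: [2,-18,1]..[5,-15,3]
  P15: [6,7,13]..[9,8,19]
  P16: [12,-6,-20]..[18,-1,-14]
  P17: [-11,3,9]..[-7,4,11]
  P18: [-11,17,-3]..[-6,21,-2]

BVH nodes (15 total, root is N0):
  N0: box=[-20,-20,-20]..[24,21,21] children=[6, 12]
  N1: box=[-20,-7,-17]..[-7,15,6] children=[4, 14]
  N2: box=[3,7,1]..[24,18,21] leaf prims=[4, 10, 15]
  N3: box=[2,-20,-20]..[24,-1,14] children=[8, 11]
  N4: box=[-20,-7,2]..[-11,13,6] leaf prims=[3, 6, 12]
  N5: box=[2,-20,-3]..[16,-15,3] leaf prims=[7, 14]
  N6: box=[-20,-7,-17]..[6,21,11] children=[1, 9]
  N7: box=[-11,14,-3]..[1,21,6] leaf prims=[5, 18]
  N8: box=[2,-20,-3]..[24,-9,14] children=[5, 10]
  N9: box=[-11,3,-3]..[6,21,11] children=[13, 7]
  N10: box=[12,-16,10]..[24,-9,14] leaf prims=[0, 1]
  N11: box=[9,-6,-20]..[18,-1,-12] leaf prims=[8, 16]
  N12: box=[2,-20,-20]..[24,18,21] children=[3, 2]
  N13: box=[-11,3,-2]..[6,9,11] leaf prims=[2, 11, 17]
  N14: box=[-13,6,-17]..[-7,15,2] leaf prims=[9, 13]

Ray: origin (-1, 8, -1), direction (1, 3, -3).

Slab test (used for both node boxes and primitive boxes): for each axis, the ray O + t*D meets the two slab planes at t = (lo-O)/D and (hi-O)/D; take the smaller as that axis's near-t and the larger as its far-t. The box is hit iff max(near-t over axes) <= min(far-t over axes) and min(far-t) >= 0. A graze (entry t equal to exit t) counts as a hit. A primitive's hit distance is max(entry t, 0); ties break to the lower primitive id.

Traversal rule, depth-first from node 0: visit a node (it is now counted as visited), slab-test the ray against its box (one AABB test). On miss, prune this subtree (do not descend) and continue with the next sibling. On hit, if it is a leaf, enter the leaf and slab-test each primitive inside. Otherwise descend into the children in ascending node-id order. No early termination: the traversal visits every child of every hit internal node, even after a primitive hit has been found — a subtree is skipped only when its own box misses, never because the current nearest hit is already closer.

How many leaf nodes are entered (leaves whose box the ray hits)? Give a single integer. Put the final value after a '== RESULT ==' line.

Trace the traversal:
N0 x:[-19,25] y:[-28/3,13/3] z:[-22/3,19/3] -> hit [-22/3,13/3], descend [6, 12]
  N6 x:[-19,7] y:[-5,13/3] z:[-4,16/3] -> hit [-4,13/3], descend [1, 9]
    N1 x:[-19,-6] y:[-5,7/3] z:[-7/3,16/3] -> miss, prune
    N9 x:[-10,7] y:[-5/3,13/3] z:[-4,2/3] -> hit [-5/3,2/3], descend [7, 13]
      N7 x:[-10,2] y:[2,13/3] z:[-7/3,2/3] -> miss, prune
      N13 x:[-10,7] y:[-5/3,1/3] z:[-4,1/3] -> hit [-5/3,1/3] leaf, test {P2(miss), P11(miss), P17(miss)}
  N12 x:[3,25] y:[-28/3,10/3] z:[-22/3,19/3] -> hit [3,10/3], descend [2, 3]
    N2 x:[4,25] y:[-1/3,10/3] z:[-22/3,-2/3] -> miss, prune
    N3 x:[3,25] y:[-28/3,-3] z:[-5,19/3] -> miss, prune

Visited [0, 6, 1, 9, 7, 13, 12, 2, 3]. Tests: 9 box, 1 leaf. Nearest: miss.

== RESULT ==
1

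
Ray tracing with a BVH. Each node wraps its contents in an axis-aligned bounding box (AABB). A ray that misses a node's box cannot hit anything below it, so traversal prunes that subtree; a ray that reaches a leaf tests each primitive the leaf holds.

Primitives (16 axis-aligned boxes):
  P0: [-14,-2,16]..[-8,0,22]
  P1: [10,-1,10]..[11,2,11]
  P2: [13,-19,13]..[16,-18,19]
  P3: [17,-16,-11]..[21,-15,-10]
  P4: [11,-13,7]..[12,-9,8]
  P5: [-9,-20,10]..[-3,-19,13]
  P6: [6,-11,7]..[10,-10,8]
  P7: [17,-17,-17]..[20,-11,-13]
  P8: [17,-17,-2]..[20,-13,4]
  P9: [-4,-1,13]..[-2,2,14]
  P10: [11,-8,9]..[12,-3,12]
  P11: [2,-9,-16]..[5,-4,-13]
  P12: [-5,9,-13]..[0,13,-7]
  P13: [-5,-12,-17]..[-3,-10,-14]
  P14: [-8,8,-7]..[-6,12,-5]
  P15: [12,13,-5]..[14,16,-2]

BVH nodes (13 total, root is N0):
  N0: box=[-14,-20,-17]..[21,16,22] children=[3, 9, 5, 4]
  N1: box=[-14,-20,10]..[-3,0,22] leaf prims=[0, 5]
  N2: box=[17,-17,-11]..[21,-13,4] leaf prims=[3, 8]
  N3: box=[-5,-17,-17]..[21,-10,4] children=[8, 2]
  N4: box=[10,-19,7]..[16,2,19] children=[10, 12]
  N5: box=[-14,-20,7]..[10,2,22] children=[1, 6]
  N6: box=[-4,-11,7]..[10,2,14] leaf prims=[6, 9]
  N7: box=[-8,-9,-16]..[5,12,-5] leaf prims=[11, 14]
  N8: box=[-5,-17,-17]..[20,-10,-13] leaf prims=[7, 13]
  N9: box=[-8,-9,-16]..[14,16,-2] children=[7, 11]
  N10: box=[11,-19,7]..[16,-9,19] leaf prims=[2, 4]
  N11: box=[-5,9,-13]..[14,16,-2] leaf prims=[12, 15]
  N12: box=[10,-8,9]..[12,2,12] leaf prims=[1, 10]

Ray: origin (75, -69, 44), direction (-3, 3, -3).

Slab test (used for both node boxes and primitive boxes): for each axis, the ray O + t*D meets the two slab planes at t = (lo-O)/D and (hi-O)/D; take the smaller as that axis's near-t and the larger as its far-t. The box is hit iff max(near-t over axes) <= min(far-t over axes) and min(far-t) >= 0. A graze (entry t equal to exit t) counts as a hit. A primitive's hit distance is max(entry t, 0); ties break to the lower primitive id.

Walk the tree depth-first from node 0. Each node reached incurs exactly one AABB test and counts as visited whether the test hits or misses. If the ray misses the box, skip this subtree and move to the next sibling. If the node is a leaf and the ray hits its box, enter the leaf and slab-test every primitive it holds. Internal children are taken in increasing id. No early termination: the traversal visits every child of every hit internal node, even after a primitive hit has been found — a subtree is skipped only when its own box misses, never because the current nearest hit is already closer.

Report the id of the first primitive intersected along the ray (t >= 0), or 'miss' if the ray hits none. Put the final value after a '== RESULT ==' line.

Trace the traversal:
N0 x:[18,89/3] y:[49/3,85/3] z:[22/3,61/3] -> hit [18,61/3], descend [3, 4, 5, 9]
  N3 x:[18,80/3] y:[52/3,59/3] z:[40/3,61/3] -> hit [18,59/3], descend [2, 8]
    N2 x:[18,58/3] y:[52/3,56/3] z:[40/3,55/3] -> hit [18,55/3] leaf, test {P3@t=18, P8(miss)}
    N8 x:[55/3,80/3] y:[52/3,59/3] z:[19,61/3] -> hit [19,59/3] leaf, test {P7@t=19, P13(miss)}
  N4 x:[59/3,65/3] y:[50/3,71/3] z:[25/3,37/3] -> miss, prune
  N5 x:[65/3,89/3] y:[49/3,71/3] z:[22/3,37/3] -> miss, prune
  N9 x:[61/3,83/3] y:[20,85/3] z:[46/3,20] -> miss, prune

order=[0, 3, 2, 8, 4, 5, 9]  |boxes|=7  |leaves|=2  hit=P3

== RESULT ==
3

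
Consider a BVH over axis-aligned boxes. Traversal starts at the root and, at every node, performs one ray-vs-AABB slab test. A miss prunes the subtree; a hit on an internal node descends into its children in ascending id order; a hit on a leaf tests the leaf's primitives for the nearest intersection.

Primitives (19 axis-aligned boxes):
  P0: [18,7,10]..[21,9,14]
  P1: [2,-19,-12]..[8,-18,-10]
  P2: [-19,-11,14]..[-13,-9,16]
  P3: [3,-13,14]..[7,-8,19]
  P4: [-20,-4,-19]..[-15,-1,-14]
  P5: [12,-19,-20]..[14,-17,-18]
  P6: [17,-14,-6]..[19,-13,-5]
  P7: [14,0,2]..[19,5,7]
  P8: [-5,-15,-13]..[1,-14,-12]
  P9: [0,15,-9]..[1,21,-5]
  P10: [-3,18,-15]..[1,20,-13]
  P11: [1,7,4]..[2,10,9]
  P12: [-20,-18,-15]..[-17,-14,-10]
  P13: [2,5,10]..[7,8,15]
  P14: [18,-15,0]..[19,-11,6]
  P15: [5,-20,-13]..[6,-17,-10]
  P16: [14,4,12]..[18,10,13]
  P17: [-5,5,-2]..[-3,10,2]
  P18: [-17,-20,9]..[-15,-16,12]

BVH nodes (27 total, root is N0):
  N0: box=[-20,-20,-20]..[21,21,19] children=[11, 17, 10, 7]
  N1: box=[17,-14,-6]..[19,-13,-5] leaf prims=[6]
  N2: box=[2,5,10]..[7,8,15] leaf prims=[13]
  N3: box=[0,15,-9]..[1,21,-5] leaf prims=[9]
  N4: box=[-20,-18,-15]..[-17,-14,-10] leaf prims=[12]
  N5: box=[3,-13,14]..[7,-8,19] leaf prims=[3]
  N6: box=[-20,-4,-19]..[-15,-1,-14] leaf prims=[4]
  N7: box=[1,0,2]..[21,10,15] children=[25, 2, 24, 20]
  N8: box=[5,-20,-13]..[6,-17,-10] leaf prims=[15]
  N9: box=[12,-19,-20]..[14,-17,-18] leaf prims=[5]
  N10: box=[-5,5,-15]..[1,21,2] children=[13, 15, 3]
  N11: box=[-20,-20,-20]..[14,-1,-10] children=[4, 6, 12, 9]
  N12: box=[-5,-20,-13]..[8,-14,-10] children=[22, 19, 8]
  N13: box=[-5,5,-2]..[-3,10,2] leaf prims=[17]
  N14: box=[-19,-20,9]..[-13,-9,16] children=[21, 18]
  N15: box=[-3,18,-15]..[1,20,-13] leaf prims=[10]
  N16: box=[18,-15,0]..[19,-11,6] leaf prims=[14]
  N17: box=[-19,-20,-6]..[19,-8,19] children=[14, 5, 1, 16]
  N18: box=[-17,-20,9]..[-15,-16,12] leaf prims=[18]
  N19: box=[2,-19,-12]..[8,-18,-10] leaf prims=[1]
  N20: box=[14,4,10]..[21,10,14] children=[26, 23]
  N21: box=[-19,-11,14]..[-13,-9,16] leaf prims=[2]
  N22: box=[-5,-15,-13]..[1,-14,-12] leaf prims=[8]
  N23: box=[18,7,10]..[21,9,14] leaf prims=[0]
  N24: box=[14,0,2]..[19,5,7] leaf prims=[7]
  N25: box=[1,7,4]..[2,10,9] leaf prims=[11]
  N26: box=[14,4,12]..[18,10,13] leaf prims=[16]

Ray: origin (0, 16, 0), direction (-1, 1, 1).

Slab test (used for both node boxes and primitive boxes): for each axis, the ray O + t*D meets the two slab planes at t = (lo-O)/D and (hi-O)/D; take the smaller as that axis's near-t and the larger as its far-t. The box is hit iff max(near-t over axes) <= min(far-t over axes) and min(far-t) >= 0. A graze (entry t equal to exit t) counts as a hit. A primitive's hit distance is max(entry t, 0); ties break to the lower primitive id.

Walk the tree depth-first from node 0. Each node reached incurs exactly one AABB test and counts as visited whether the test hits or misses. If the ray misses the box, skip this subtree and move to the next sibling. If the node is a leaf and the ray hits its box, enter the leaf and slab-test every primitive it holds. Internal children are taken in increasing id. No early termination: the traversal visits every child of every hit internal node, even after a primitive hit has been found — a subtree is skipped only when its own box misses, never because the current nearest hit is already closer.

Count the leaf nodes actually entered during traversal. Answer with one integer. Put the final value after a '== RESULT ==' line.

Traverse from the root:
N0 x:[-21,20] y:[-36,5] z:[-20,19] -> hit [-20,5], descend [7, 10, 11, 17]
  N7 x:[-21,-1] y:[-16,-6] z:[2,15] -> miss, prune
  N10 x:[-1,5] y:[-11,5] z:[-15,2] -> hit [-1,2], descend [3, 13, 15]
    N3 x:[-1,0] y:[-1,5] z:[-9,-5] -> miss, prune
    N13 x:[3,5] y:[-11,-6] z:[-2,2] -> miss, prune
    N15 x:[-1,3] y:[2,4] z:[-15,-13] -> miss, prune
  N11 x:[-14,20] y:[-36,-17] z:[-20,-10] -> miss, prune
  N17 x:[-19,19] y:[-36,-24] z:[-6,19] -> miss, prune

Visited [0, 7, 10, 3, 13, 15, 11, 17]. Tests: 8 box, 0 leaf. Nearest: miss.

== RESULT ==
0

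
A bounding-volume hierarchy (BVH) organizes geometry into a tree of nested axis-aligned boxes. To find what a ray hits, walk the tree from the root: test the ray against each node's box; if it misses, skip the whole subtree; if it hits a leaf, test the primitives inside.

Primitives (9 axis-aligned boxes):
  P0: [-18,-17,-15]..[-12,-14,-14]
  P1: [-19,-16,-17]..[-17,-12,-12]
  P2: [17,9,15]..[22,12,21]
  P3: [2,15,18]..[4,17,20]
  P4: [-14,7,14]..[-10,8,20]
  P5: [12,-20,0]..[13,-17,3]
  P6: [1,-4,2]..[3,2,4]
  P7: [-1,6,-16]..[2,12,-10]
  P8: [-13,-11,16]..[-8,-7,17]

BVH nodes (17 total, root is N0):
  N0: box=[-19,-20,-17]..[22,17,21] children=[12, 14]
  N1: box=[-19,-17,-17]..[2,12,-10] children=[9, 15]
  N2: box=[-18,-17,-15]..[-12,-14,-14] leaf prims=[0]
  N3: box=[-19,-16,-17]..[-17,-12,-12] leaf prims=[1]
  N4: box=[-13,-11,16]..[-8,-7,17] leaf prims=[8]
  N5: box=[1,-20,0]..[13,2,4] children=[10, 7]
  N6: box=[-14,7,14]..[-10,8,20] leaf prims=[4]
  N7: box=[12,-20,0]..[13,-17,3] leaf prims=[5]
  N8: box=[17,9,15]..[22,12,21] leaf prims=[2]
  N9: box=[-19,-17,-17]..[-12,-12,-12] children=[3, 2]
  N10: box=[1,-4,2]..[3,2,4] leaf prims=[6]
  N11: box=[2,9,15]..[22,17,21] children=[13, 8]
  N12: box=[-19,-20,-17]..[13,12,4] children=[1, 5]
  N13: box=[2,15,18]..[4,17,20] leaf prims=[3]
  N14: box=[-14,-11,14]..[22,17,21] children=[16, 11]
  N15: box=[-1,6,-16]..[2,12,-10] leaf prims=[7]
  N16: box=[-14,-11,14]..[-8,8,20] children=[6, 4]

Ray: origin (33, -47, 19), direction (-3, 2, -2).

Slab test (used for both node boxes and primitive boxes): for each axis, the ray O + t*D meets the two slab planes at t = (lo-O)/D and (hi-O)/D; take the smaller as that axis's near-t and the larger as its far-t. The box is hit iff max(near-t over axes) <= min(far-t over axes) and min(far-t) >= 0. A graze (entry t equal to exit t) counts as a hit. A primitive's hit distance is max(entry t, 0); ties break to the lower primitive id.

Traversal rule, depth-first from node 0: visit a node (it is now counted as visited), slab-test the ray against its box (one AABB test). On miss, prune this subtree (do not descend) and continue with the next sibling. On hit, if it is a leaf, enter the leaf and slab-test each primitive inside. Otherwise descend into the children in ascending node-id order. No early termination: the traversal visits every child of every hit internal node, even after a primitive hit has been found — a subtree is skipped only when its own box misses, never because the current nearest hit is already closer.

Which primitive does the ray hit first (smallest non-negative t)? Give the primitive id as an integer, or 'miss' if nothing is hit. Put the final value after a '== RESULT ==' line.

Traverse from the root:
N0 x:[11/3,52/3] y:[27/2,32] z:[-1,18] -> hit [27/2,52/3], descend [12, 14]
  N12 x:[20/3,52/3] y:[27/2,59/2] z:[15/2,18] -> hit [27/2,52/3], descend [1, 5]
    N1 x:[31/3,52/3] y:[15,59/2] z:[29/2,18] -> hit [15,52/3], descend [9, 15]
      N9 x:[15,52/3] y:[15,35/2] z:[31/2,18] -> hit [31/2,52/3], descend [2, 3]
        N2 x:[15,17] y:[15,33/2] z:[33/2,17] -> hit [33/2,33/2] leaf, test {P0@t=33/2}
        N3 x:[50/3,52/3] y:[31/2,35/2] z:[31/2,18] -> hit [50/3,52/3] leaf, test {P1@t=50/3}
      N15 x:[31/3,34/3] y:[53/2,59/2] z:[29/2,35/2] -> miss, prune
    N5 x:[20/3,32/3] y:[27/2,49/2] z:[15/2,19/2] -> miss, prune
  N14 x:[11/3,47/3] y:[18,32] z:[-1,5/2] -> miss, prune

Summary -> nodes [0, 12, 1, 9, 2, 3, 15, 5, 14]; box-tests=9; leaf-entries=2; first=P0

== RESULT ==
0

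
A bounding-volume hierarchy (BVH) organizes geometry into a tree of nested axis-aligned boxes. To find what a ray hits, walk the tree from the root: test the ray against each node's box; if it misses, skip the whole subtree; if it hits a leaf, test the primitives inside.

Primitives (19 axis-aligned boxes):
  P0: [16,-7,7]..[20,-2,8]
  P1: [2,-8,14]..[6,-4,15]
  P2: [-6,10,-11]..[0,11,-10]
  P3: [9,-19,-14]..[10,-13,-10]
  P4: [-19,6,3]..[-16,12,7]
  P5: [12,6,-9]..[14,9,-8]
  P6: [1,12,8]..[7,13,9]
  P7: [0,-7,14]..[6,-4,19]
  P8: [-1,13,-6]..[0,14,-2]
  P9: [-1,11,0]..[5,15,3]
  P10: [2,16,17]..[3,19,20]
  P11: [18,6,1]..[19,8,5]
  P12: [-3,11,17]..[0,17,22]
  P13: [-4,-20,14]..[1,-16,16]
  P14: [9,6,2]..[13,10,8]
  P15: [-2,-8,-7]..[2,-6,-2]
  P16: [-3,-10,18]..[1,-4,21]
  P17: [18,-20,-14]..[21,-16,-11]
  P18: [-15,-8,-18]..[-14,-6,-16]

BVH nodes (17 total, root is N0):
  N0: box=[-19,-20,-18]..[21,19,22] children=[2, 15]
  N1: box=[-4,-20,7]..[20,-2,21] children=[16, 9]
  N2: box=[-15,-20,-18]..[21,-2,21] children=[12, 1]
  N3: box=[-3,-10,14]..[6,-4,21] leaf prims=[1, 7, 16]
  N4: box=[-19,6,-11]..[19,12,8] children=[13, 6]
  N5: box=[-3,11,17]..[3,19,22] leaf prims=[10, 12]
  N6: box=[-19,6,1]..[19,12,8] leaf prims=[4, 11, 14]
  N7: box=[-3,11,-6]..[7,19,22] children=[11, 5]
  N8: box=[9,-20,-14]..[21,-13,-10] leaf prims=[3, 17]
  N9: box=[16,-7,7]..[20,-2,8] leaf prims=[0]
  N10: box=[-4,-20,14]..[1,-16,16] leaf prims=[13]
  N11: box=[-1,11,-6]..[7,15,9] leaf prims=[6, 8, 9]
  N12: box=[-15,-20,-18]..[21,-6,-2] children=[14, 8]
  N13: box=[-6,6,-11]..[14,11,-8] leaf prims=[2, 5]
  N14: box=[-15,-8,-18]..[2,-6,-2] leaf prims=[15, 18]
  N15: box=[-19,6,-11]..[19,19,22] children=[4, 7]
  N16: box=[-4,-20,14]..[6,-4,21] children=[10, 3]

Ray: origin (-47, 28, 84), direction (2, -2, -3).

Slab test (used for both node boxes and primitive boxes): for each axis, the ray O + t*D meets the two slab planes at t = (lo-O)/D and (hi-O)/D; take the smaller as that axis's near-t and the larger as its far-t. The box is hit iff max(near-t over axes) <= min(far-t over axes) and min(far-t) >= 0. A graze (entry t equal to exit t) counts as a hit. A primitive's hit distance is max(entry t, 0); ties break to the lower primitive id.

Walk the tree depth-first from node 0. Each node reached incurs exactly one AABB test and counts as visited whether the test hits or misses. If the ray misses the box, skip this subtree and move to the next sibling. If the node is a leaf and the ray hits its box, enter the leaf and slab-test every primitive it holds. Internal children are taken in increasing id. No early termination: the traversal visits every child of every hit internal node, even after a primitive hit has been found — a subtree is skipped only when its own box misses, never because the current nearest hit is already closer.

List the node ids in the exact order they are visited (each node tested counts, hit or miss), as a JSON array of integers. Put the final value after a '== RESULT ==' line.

Walk:
N0 x:[14,34] y:[9/2,24] z:[62/3,34] -> hit [62/3,24], descend [2, 15]
  N2 x:[16,34] y:[15,24] z:[21,34] -> hit [21,24], descend [1, 12]
    N1 x:[43/2,67/2] y:[15,24] z:[21,77/3] -> hit [43/2,24], descend [9, 16]
      N9 x:[63/2,67/2] y:[15,35/2] z:[76/3,77/3] -> miss, prune
      N16 x:[43/2,53/2] y:[16,24] z:[21,70/3] -> hit [43/2,70/3], descend [3, 10]
        N3 x:[22,53/2] y:[16,19] z:[21,70/3] -> miss, prune
        N10 x:[43/2,24] y:[22,24] z:[68/3,70/3] -> hit [68/3,70/3] leaf, test {P13@t=68/3}
    N12 x:[16,34] y:[17,24] z:[86/3,34] -> miss, prune
  N15 x:[14,33] y:[9/2,11] z:[62/3,95/3] -> miss, prune

order=[0, 2, 1, 9, 16, 3, 10, 12, 15]  |boxes|=9  |leaves|=1  hit=P13

== RESULT ==
[0, 2, 1, 9, 16, 3, 10, 12, 15]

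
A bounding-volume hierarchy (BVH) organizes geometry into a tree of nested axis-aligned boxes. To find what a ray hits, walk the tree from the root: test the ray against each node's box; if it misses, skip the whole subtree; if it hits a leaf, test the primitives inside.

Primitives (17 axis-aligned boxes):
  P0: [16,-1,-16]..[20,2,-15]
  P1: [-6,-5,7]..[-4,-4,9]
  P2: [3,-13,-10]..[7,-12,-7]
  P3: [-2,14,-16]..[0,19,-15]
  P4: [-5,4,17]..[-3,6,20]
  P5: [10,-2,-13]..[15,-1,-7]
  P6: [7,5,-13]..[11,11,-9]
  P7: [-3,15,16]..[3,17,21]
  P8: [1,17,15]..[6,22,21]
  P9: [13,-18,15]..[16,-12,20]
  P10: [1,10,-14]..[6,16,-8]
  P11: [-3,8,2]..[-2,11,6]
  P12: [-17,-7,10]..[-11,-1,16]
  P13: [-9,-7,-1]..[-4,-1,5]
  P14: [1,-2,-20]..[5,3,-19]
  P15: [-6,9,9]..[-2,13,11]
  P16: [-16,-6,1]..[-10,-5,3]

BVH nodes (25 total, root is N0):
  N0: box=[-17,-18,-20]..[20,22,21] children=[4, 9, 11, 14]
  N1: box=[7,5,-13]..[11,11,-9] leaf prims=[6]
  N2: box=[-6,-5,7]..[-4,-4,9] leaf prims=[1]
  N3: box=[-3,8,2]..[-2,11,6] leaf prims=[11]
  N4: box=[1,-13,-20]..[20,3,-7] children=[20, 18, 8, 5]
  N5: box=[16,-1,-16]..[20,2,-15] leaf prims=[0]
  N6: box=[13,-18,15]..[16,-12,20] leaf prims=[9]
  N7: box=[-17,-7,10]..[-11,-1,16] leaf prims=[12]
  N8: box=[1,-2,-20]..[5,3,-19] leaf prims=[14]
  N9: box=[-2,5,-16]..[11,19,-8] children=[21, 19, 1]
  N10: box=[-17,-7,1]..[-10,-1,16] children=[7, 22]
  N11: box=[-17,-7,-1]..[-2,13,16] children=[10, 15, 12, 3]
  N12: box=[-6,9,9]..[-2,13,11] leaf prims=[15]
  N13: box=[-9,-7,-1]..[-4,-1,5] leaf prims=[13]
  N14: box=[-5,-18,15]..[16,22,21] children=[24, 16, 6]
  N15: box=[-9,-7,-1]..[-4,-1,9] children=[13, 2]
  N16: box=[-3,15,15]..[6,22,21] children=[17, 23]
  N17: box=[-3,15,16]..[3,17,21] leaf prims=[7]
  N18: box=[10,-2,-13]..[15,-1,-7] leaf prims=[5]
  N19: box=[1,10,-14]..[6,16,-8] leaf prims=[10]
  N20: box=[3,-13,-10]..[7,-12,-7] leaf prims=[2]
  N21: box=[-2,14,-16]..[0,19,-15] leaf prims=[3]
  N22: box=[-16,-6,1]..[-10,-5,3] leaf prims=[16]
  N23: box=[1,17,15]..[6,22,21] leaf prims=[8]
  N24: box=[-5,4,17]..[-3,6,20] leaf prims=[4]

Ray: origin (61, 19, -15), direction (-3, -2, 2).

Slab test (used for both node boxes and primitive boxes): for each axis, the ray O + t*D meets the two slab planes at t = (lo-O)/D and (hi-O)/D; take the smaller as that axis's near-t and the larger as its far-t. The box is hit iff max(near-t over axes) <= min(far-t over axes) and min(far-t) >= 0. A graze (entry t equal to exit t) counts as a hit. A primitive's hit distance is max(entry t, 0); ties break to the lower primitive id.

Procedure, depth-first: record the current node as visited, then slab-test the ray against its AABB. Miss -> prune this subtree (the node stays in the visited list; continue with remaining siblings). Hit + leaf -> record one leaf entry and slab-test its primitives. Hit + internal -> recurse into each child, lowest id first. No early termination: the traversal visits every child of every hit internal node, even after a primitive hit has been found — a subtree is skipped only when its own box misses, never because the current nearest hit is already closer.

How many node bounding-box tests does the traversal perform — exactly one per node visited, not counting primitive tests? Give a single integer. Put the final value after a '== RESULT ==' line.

Traverse from the root:
N0 x:[41/3,26] y:[-3/2,37/2] z:[-5/2,18] -> hit [41/3,18], descend [4, 9, 11, 14]
  N4 x:[41/3,20] y:[8,16] z:[-5/2,4] -> miss, prune
  N9 x:[50/3,21] y:[0,7] z:[-1/2,7/2] -> miss, prune
  N11 x:[21,26] y:[3,13] z:[7,31/2] -> miss, prune
  N14 x:[15,22] y:[-3/2,37/2] z:[15,18] -> hit [15,18], descend [6, 16, 24]
    N6 x:[15,16] y:[31/2,37/2] z:[15,35/2] -> hit [31/2,16] leaf, test {P9@t=31/2}
    N16 x:[55/3,64/3] y:[-3/2,2] z:[15,18] -> miss, prune
    N24 x:[64/3,22] y:[13/2,15/2] z:[16,35/2] -> miss, prune

8 AABB tests over nodes [0, 4, 9, 11, 14, 6, 16, 24]; 1 leaf entered; closest P9.

== RESULT ==
8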